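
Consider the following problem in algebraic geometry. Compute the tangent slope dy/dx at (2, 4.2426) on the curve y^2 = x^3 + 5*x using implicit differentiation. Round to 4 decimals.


Using implicit differentiation of y^2 = x^3 + 5*x:
2y * dy/dx = 3x^2 + 5
dy/dx = (3x^2 + 5)/(2y)
Numerator: 3*2^2 + 5 = 17
Denominator: 2*4.2426 = 8.4852
dy/dx = 17/8.4852 = 2.0035

2.0035


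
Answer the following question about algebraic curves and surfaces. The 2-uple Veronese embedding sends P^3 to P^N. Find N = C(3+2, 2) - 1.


The Veronese embedding v_d: P^n -> P^N maps each point to all
degree-d monomials in n+1 homogeneous coordinates.
N = C(n+d, d) - 1
N = C(3+2, 2) - 1
N = C(5, 2) - 1
C(5, 2) = 10
N = 10 - 1 = 9

9


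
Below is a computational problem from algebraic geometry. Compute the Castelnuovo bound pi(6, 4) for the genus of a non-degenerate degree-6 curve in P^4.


Castelnuovo's bound: write d - 1 = m(r-1) + epsilon with 0 <= epsilon < r-1.
d - 1 = 6 - 1 = 5
r - 1 = 4 - 1 = 3
5 = 1*3 + 2, so m = 1, epsilon = 2
pi(d, r) = m(m-1)(r-1)/2 + m*epsilon
= 1*0*3/2 + 1*2
= 0/2 + 2
= 0 + 2 = 2

2


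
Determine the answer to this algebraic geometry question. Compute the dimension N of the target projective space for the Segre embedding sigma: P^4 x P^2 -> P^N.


The Segre embedding maps P^m x P^n into P^N via
all products of coordinates from each factor.
N = (m+1)(n+1) - 1
N = (4+1)(2+1) - 1
N = 5*3 - 1
N = 15 - 1 = 14

14


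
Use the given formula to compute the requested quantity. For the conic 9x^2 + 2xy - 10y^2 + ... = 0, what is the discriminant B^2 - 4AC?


The discriminant of a conic Ax^2 + Bxy + Cy^2 + ... = 0 is B^2 - 4AC.
B^2 = 2^2 = 4
4AC = 4*9*(-10) = -360
Discriminant = 4 + 360 = 364

364


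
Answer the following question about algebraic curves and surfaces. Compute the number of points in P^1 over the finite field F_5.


P^1(F_5) has (q^(n+1) - 1)/(q - 1) points.
= 5^1 + 5^0
= 5 + 1
= 6

6


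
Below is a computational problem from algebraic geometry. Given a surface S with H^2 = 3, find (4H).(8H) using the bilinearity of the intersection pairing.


Using bilinearity of the intersection pairing on a surface S:
(aH).(bH) = ab * (H.H)
We have H^2 = 3.
D.E = (4H).(8H) = 4*8*3
= 32*3
= 96

96


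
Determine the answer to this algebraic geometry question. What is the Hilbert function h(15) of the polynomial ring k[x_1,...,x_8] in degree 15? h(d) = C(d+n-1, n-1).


The Hilbert function for the polynomial ring in 8 variables is:
h(d) = C(d+n-1, n-1)
h(15) = C(15+8-1, 8-1) = C(22, 7)
= 22! / (7! * 15!)
= 170544

170544


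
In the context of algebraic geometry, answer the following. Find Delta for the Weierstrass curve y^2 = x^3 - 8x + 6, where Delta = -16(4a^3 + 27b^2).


Compute each component:
4a^3 = 4*(-8)^3 = 4*(-512) = -2048
27b^2 = 27*6^2 = 27*36 = 972
4a^3 + 27b^2 = -2048 + 972 = -1076
Delta = -16*(-1076) = 17216

17216


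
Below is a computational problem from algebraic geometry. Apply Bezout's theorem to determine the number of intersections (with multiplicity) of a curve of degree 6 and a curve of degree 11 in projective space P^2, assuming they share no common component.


Bezout's theorem states the intersection count equals the product of degrees.
Intersection count = 6 * 11 = 66

66


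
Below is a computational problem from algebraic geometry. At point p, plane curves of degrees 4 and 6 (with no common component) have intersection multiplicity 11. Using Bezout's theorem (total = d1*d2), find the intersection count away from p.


By Bezout's theorem, the total intersection number is d1 * d2.
Total = 4 * 6 = 24
Intersection multiplicity at p = 11
Remaining intersections = 24 - 11 = 13

13


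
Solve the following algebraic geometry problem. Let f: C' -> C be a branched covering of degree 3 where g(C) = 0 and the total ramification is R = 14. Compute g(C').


Riemann-Hurwitz formula: 2g' - 2 = d(2g - 2) + R
Given: d = 3, g = 0, R = 14
2g' - 2 = 3*(2*0 - 2) + 14
2g' - 2 = 3*(-2) + 14
2g' - 2 = -6 + 14 = 8
2g' = 10
g' = 5

5


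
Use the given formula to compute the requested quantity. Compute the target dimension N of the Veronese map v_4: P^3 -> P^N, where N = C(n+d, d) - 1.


The Veronese embedding v_d: P^n -> P^N maps each point to all
degree-d monomials in n+1 homogeneous coordinates.
N = C(n+d, d) - 1
N = C(3+4, 4) - 1
N = C(7, 4) - 1
C(7, 4) = 35
N = 35 - 1 = 34

34


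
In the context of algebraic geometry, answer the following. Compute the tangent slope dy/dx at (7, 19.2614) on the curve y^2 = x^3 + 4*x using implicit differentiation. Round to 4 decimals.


Using implicit differentiation of y^2 = x^3 + 4*x:
2y * dy/dx = 3x^2 + 4
dy/dx = (3x^2 + 4)/(2y)
Numerator: 3*7^2 + 4 = 151
Denominator: 2*19.2614 = 38.5228
dy/dx = 151/38.5228 = 3.9198

3.9198


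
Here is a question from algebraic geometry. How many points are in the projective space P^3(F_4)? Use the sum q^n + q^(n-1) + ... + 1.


P^3(F_4) has (q^(n+1) - 1)/(q - 1) points.
= 4^3 + 4^2 + 4^1 + 4^0
= 64 + 16 + 4 + 1
= 85

85


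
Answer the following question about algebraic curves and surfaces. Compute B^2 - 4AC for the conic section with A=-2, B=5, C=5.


The discriminant of a conic Ax^2 + Bxy + Cy^2 + ... = 0 is B^2 - 4AC.
B^2 = 5^2 = 25
4AC = 4*(-2)*5 = -40
Discriminant = 25 + 40 = 65

65


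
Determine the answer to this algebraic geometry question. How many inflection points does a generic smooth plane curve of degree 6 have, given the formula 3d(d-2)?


For a general smooth plane curve C of degree d, the inflection points are
the intersection of C with its Hessian curve, which has degree 3(d-2).
By Bezout, the total intersection number is d * 3(d-2) = 6 * 12 = 72.
For a general curve every flex is ordinary, so each contributes
multiplicity 1 to C·Hess(C), and the number of distinct inflection
points is 3d(d-2).
Inflection points = 3*6*(6-2) = 3*6*4 = 72

72


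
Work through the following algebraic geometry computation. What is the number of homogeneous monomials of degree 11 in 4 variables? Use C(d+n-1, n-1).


The number of degree-11 monomials in 4 variables is C(d+n-1, n-1).
= C(11+4-1, 4-1) = C(14, 3)
= 364

364


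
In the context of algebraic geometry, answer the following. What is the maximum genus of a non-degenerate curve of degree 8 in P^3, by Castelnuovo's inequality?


Castelnuovo's bound: write d - 1 = m(r-1) + epsilon with 0 <= epsilon < r-1.
d - 1 = 8 - 1 = 7
r - 1 = 3 - 1 = 2
7 = 3*2 + 1, so m = 3, epsilon = 1
pi(d, r) = m(m-1)(r-1)/2 + m*epsilon
= 3*2*2/2 + 3*1
= 12/2 + 3
= 6 + 3 = 9

9


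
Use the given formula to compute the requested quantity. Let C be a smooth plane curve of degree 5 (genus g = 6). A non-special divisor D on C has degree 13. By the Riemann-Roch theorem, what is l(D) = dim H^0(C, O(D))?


First, compute the genus of a smooth plane curve of degree 5:
g = (d-1)(d-2)/2 = (5-1)(5-2)/2 = 6
For a non-special divisor D (i.e., h^1(D) = 0), Riemann-Roch gives:
l(D) = deg(D) - g + 1
Since deg(D) = 13 >= 2g - 1 = 11, D is non-special.
l(D) = 13 - 6 + 1 = 8

8


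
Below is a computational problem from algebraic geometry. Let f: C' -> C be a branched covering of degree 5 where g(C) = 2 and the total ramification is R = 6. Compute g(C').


Riemann-Hurwitz formula: 2g' - 2 = d(2g - 2) + R
Given: d = 5, g = 2, R = 6
2g' - 2 = 5*(2*2 - 2) + 6
2g' - 2 = 5*2 + 6
2g' - 2 = 10 + 6 = 16
2g' = 18
g' = 9

9


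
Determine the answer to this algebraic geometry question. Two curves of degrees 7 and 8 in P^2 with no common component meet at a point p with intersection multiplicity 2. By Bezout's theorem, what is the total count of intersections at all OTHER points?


By Bezout's theorem, the total intersection number is d1 * d2.
Total = 7 * 8 = 56
Intersection multiplicity at p = 2
Remaining intersections = 56 - 2 = 54

54


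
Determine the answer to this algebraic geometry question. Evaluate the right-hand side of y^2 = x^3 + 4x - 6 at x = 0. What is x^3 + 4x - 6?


Compute x^3 + 4x - 6 at x = 0:
x^3 = 0^3 = 0
4*x = 4*0 = 0
Sum: 0 + 0 - 6 = -6

-6


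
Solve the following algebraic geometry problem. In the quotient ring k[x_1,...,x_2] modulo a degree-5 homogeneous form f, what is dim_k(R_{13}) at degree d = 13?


For R = k[x_1,...,x_n]/(f) with f homogeneous of degree e:
The Hilbert series is (1 - t^e)/(1 - t)^n.
So h(d) = C(d+n-1, n-1) - C(d-e+n-1, n-1) for d >= e.
With n=2, e=5, d=13:
C(13+2-1, 2-1) = C(14, 1) = 14
C(13-5+2-1, 2-1) = C(9, 1) = 9
h(13) = 14 - 9 = 5

5


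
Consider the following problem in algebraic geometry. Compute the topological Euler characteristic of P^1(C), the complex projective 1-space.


The complex projective space P^1 has one cell in each even real dimension 0, 2, ..., 2.
The cohomology groups are H^{2k}(P^1) = Z for k = 0,...,1, and 0 otherwise.
Euler characteristic = sum of Betti numbers = 1 per even-dimensional cohomology group.
chi(P^1) = 1 + 1 = 2

2


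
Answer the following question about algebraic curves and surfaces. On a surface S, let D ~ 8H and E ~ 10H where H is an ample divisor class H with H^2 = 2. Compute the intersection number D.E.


Using bilinearity of the intersection pairing on a surface S:
(aH).(bH) = ab * (H.H)
We have H^2 = 2.
D.E = (8H).(10H) = 8*10*2
= 80*2
= 160

160


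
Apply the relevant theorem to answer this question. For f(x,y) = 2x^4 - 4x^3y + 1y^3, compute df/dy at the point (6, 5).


df/dy = (-4)*x^3 + 3*1*y^2
At (6,5): (-4)*6^3 + 3*1*5^2
= -864 + 75
= -789

-789


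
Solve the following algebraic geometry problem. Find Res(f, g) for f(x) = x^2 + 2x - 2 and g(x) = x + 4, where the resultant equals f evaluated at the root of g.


For Res(f, x - c), we evaluate f at x = c.
f(-4) = (-4)^2 + 2*(-4) - 2
= 16 - 8 - 2
= 8 - 2 = 6
Res(f, g) = 6

6


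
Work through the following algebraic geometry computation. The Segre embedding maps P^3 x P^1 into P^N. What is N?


The Segre embedding maps P^m x P^n into P^N via
all products of coordinates from each factor.
N = (m+1)(n+1) - 1
N = (3+1)(1+1) - 1
N = 4*2 - 1
N = 8 - 1 = 7

7


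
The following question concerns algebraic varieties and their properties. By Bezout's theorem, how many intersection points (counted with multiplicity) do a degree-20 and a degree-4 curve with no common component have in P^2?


Bezout's theorem states the intersection count equals the product of degrees.
Intersection count = 20 * 4 = 80

80


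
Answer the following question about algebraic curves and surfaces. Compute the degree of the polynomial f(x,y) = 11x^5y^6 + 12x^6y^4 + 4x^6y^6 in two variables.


Examine each term for its total degree (sum of exponents).
  Term '11x^5y^6' has total degree 5+6 = 11.
  Term '12x^6y^4' has total degree 6+4 = 10.
  Term '4x^6y^6' has total degree 6+6 = 12.
The maximum total degree among all terms is 12.

12


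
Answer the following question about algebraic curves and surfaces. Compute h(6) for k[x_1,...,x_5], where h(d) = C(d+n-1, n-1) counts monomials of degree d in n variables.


The Hilbert function for the polynomial ring in 5 variables is:
h(d) = C(d+n-1, n-1)
h(6) = C(6+5-1, 5-1) = C(10, 4)
= 10! / (4! * 6!)
= 210

210


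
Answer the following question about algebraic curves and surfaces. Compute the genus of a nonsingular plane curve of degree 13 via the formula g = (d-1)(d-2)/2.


Using the genus formula for smooth plane curves:
g = (d-1)(d-2)/2
g = (13-1)(13-2)/2
g = 12*11/2
g = 132/2 = 66

66


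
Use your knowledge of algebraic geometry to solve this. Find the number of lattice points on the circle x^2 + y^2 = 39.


Systematically check integer values of x where x^2 <= 39.
For each valid x, check if 39 - x^2 is a perfect square.
Total integer solutions found: 0

0


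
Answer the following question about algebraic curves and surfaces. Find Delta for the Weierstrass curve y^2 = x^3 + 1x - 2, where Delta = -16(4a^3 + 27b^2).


Compute each component:
4a^3 = 4*1^3 = 4*1 = 4
27b^2 = 27*(-2)^2 = 27*4 = 108
4a^3 + 27b^2 = 4 + 108 = 112
Delta = -16*112 = -1792

-1792


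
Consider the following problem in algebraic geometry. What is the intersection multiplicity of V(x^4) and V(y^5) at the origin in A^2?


The intersection multiplicity of V(x^a) and V(y^b) at the origin is:
I(O; V(x^4), V(y^5)) = dim_k(k[x,y]/(x^4, y^5))
A basis for k[x,y]/(x^4, y^5) is the set of monomials x^i * y^j
where 0 <= i < 4 and 0 <= j < 5.
The number of such monomials is 4 * 5 = 20

20


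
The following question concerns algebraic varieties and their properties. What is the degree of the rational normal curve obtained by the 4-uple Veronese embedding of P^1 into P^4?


The rational normal curve in P^4 is the image of P^1 under the 4-uple Veronese.
A general hyperplane in P^4 pulls back to a degree-4 form on P^1, which has 4 zeros,
so the curve meets a general hyperplane in 4 points. Degree = 4.

4


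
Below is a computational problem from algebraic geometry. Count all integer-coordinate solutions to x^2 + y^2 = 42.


Systematically check integer values of x where x^2 <= 42.
For each valid x, check if 42 - x^2 is a perfect square.
Total integer solutions found: 0

0


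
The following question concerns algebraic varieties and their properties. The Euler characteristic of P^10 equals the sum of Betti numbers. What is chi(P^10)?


The complex projective space P^10 has one cell in each even real dimension 0, 2, ..., 20.
The cohomology groups are H^{2k}(P^10) = Z for k = 0,...,10, and 0 otherwise.
Euler characteristic = sum of Betti numbers = 1 per even-dimensional cohomology group.
chi(P^10) = 10 + 1 = 11

11


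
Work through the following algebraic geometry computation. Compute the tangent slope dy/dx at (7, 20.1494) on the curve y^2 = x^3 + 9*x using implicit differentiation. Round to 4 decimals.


Using implicit differentiation of y^2 = x^3 + 9*x:
2y * dy/dx = 3x^2 + 9
dy/dx = (3x^2 + 9)/(2y)
Numerator: 3*7^2 + 9 = 156
Denominator: 2*20.1494 = 40.2988
dy/dx = 156/40.2988 = 3.8711

3.8711


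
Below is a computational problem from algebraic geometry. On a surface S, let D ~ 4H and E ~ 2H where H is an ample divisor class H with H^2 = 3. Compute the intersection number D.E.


Using bilinearity of the intersection pairing on a surface S:
(aH).(bH) = ab * (H.H)
We have H^2 = 3.
D.E = (4H).(2H) = 4*2*3
= 8*3
= 24

24


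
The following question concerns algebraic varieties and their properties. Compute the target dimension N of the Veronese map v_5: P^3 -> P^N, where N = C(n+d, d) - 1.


The Veronese embedding v_d: P^n -> P^N maps each point to all
degree-d monomials in n+1 homogeneous coordinates.
N = C(n+d, d) - 1
N = C(3+5, 5) - 1
N = C(8, 5) - 1
C(8, 5) = 56
N = 56 - 1 = 55

55


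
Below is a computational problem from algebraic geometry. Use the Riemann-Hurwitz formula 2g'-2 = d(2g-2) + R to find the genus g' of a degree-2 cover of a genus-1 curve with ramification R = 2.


Riemann-Hurwitz formula: 2g' - 2 = d(2g - 2) + R
Given: d = 2, g = 1, R = 2
2g' - 2 = 2*(2*1 - 2) + 2
2g' - 2 = 2*0 + 2
2g' - 2 = 0 + 2 = 2
2g' = 4
g' = 2

2


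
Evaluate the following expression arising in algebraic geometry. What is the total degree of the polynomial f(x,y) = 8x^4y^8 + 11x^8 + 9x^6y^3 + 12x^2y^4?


Examine each term for its total degree (sum of exponents).
  Term '8x^4y^8' has total degree 4+8 = 12.
  Term '11x^8' has total degree 8+0 = 8.
  Term '9x^6y^3' has total degree 6+3 = 9.
  Term '12x^2y^4' has total degree 2+4 = 6.
The maximum total degree among all terms is 12.

12


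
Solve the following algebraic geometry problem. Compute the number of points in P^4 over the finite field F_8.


P^4(F_8) has (q^(n+1) - 1)/(q - 1) points.
= 8^4 + 8^3 + 8^2 + 8^1 + 8^0
= 4096 + 512 + 64 + 8 + 1
= 4681

4681


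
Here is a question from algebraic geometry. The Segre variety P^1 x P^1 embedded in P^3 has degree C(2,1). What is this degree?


The degree of the Segre variety P^1 x P^1 is C(m+n, m).
= C(2, 1)
= 2

2


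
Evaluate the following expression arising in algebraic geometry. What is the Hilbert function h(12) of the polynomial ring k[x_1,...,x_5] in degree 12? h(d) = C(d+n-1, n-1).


The Hilbert function for the polynomial ring in 5 variables is:
h(d) = C(d+n-1, n-1)
h(12) = C(12+5-1, 5-1) = C(16, 4)
= 16! / (4! * 12!)
= 1820

1820


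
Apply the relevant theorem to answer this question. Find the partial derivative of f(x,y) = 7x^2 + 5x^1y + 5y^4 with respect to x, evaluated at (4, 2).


df/dx = 2*7*x^1 + 1*5*x^0*y
At (4,2): 2*7*4^1 + 1*5*4^0*2
= 56 + 10
= 66

66


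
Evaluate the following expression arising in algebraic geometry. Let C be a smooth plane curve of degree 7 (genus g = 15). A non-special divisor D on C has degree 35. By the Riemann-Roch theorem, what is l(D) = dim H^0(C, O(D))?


First, compute the genus of a smooth plane curve of degree 7:
g = (d-1)(d-2)/2 = (7-1)(7-2)/2 = 15
For a non-special divisor D (i.e., h^1(D) = 0), Riemann-Roch gives:
l(D) = deg(D) - g + 1
Since deg(D) = 35 >= 2g - 1 = 29, D is non-special.
l(D) = 35 - 15 + 1 = 21

21


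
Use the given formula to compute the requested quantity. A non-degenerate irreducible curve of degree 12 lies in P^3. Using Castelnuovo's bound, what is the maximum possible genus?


Castelnuovo's bound: write d - 1 = m(r-1) + epsilon with 0 <= epsilon < r-1.
d - 1 = 12 - 1 = 11
r - 1 = 3 - 1 = 2
11 = 5*2 + 1, so m = 5, epsilon = 1
pi(d, r) = m(m-1)(r-1)/2 + m*epsilon
= 5*4*2/2 + 5*1
= 40/2 + 5
= 20 + 5 = 25

25


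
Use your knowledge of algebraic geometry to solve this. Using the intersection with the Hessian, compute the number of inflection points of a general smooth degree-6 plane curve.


For a general smooth plane curve C of degree d, the inflection points are
the intersection of C with its Hessian curve, which has degree 3(d-2).
By Bezout, the total intersection number is d * 3(d-2) = 6 * 12 = 72.
For a general curve every flex is ordinary, so each contributes
multiplicity 1 to C·Hess(C), and the number of distinct inflection
points is 3d(d-2).
Inflection points = 3*6*(6-2) = 3*6*4 = 72

72


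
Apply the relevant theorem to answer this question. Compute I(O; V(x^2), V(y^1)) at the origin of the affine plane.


The intersection multiplicity of V(x^a) and V(y^b) at the origin is:
I(O; V(x^2), V(y^1)) = dim_k(k[x,y]/(x^2, y^1))
A basis for k[x,y]/(x^2, y^1) is the set of monomials x^i * y^j
where 0 <= i < 2 and 0 <= j < 1.
The number of such monomials is 2 * 1 = 2

2


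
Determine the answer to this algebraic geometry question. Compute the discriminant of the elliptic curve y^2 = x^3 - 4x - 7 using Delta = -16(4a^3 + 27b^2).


Compute each component:
4a^3 = 4*(-4)^3 = 4*(-64) = -256
27b^2 = 27*(-7)^2 = 27*49 = 1323
4a^3 + 27b^2 = -256 + 1323 = 1067
Delta = -16*1067 = -17072

-17072


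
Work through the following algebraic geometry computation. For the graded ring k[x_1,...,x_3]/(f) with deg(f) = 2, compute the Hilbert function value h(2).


For R = k[x_1,...,x_n]/(f) with f homogeneous of degree e:
The Hilbert series is (1 - t^e)/(1 - t)^n.
So h(d) = C(d+n-1, n-1) - C(d-e+n-1, n-1) for d >= e.
With n=3, e=2, d=2:
C(2+3-1, 3-1) = C(4, 2) = 6
C(2-2+3-1, 3-1) = C(2, 2) = 1
h(2) = 6 - 1 = 5

5


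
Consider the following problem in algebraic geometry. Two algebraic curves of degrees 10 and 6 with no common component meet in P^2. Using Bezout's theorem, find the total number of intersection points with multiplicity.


Bezout's theorem states the intersection count equals the product of degrees.
Intersection count = 10 * 6 = 60

60


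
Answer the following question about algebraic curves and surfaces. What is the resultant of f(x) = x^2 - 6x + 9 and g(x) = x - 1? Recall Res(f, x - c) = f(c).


For Res(f, x - c), we evaluate f at x = c.
f(1) = 1^2 - 6*1 + 9
= 1 - 6 + 9
= -5 + 9 = 4
Res(f, g) = 4

4


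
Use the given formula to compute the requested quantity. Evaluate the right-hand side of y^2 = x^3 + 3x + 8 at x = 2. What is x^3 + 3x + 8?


Compute x^3 + 3x + 8 at x = 2:
x^3 = 2^3 = 8
3*x = 3*2 = 6
Sum: 8 + 6 + 8 = 22

22


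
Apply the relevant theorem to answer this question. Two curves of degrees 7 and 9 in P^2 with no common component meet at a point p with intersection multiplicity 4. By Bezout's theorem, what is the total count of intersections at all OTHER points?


By Bezout's theorem, the total intersection number is d1 * d2.
Total = 7 * 9 = 63
Intersection multiplicity at p = 4
Remaining intersections = 63 - 4 = 59

59


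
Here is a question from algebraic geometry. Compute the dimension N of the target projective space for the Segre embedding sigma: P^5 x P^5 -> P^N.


The Segre embedding maps P^m x P^n into P^N via
all products of coordinates from each factor.
N = (m+1)(n+1) - 1
N = (5+1)(5+1) - 1
N = 6*6 - 1
N = 36 - 1 = 35

35


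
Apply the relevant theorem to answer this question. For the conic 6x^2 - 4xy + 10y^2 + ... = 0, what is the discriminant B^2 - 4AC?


The discriminant of a conic Ax^2 + Bxy + Cy^2 + ... = 0 is B^2 - 4AC.
B^2 = (-4)^2 = 16
4AC = 4*6*10 = 240
Discriminant = 16 - 240 = -224

-224


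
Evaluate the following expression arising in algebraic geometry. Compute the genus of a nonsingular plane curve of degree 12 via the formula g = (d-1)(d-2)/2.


Using the genus formula for smooth plane curves:
g = (d-1)(d-2)/2
g = (12-1)(12-2)/2
g = 11*10/2
g = 110/2 = 55

55


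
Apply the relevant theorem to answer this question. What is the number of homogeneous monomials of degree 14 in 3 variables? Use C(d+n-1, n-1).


The number of degree-14 monomials in 3 variables is C(d+n-1, n-1).
= C(14+3-1, 3-1) = C(16, 2)
= 120

120


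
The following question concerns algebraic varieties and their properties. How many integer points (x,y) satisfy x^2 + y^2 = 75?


Systematically check integer values of x where x^2 <= 75.
For each valid x, check if 75 - x^2 is a perfect square.
Total integer solutions found: 0

0


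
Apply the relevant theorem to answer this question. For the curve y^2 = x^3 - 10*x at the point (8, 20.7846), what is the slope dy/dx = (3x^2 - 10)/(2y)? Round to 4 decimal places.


Using implicit differentiation of y^2 = x^3 - 10*x:
2y * dy/dx = 3x^2 - 10
dy/dx = (3x^2 - 10)/(2y)
Numerator: 3*8^2 - 10 = 182
Denominator: 2*20.7846 = 41.5692
dy/dx = 182/41.5692 = 4.3782

4.3782


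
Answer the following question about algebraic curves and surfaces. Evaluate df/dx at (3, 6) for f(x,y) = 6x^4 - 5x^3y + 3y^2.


df/dx = 4*6*x^3 + 3*(-5)*x^2*y
At (3,6): 4*6*3^3 + 3*(-5)*3^2*6
= 648 - 810
= -162

-162


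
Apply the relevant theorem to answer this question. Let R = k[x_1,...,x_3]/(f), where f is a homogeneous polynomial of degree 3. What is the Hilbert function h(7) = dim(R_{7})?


For R = k[x_1,...,x_n]/(f) with f homogeneous of degree e:
The Hilbert series is (1 - t^e)/(1 - t)^n.
So h(d) = C(d+n-1, n-1) - C(d-e+n-1, n-1) for d >= e.
With n=3, e=3, d=7:
C(7+3-1, 3-1) = C(9, 2) = 36
C(7-3+3-1, 3-1) = C(6, 2) = 15
h(7) = 36 - 15 = 21

21


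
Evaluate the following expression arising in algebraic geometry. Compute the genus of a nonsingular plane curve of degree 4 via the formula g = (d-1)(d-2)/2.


Using the genus formula for smooth plane curves:
g = (d-1)(d-2)/2
g = (4-1)(4-2)/2
g = 3*2/2
g = 6/2 = 3

3


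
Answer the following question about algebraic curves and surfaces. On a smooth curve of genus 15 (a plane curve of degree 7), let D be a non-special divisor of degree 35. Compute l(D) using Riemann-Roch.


First, compute the genus of a smooth plane curve of degree 7:
g = (d-1)(d-2)/2 = (7-1)(7-2)/2 = 15
For a non-special divisor D (i.e., h^1(D) = 0), Riemann-Roch gives:
l(D) = deg(D) - g + 1
Since deg(D) = 35 >= 2g - 1 = 29, D is non-special.
l(D) = 35 - 15 + 1 = 21

21


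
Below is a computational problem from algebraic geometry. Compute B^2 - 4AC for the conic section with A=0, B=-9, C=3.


The discriminant of a conic Ax^2 + Bxy + Cy^2 + ... = 0 is B^2 - 4AC.
B^2 = (-9)^2 = 81
4AC = 4*0*3 = 0
Discriminant = 81 + 0 = 81

81


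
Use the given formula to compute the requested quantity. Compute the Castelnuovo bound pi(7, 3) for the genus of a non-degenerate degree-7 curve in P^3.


Castelnuovo's bound: write d - 1 = m(r-1) + epsilon with 0 <= epsilon < r-1.
d - 1 = 7 - 1 = 6
r - 1 = 3 - 1 = 2
6 = 3*2 + 0, so m = 3, epsilon = 0
pi(d, r) = m(m-1)(r-1)/2 + m*epsilon
= 3*2*2/2 + 3*0
= 12/2 + 0
= 6 + 0 = 6

6


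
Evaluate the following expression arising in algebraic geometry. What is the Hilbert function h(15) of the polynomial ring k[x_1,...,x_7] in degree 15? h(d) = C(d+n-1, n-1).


The Hilbert function for the polynomial ring in 7 variables is:
h(d) = C(d+n-1, n-1)
h(15) = C(15+7-1, 7-1) = C(21, 6)
= 21! / (6! * 15!)
= 54264

54264


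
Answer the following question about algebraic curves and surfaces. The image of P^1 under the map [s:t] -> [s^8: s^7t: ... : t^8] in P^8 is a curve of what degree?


The rational normal curve in P^8 is the image of P^1 under the 8-uple Veronese.
A general hyperplane in P^8 pulls back to a degree-8 form on P^1, which has 8 zeros,
so the curve meets a general hyperplane in 8 points. Degree = 8.

8


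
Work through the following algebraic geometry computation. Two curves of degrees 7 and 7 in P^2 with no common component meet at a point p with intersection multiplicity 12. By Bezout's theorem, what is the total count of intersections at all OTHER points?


By Bezout's theorem, the total intersection number is d1 * d2.
Total = 7 * 7 = 49
Intersection multiplicity at p = 12
Remaining intersections = 49 - 12 = 37

37


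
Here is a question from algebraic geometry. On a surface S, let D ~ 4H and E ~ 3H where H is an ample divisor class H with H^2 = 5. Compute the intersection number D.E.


Using bilinearity of the intersection pairing on a surface S:
(aH).(bH) = ab * (H.H)
We have H^2 = 5.
D.E = (4H).(3H) = 4*3*5
= 12*5
= 60

60


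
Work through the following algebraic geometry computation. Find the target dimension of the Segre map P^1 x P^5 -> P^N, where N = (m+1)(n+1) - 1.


The Segre embedding maps P^m x P^n into P^N via
all products of coordinates from each factor.
N = (m+1)(n+1) - 1
N = (1+1)(5+1) - 1
N = 2*6 - 1
N = 12 - 1 = 11

11


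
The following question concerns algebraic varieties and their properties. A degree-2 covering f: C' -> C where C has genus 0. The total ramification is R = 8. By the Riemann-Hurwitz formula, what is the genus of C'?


Riemann-Hurwitz formula: 2g' - 2 = d(2g - 2) + R
Given: d = 2, g = 0, R = 8
2g' - 2 = 2*(2*0 - 2) + 8
2g' - 2 = 2*(-2) + 8
2g' - 2 = -4 + 8 = 4
2g' = 6
g' = 3

3


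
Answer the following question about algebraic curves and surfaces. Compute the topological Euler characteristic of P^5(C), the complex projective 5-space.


The complex projective space P^5 has one cell in each even real dimension 0, 2, ..., 10.
The cohomology groups are H^{2k}(P^5) = Z for k = 0,...,5, and 0 otherwise.
Euler characteristic = sum of Betti numbers = 1 per even-dimensional cohomology group.
chi(P^5) = 5 + 1 = 6

6


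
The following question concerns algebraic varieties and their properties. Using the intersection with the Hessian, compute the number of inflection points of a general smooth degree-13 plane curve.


For a general smooth plane curve C of degree d, the inflection points are
the intersection of C with its Hessian curve, which has degree 3(d-2).
By Bezout, the total intersection number is d * 3(d-2) = 13 * 33 = 429.
For a general curve every flex is ordinary, so each contributes
multiplicity 1 to C·Hess(C), and the number of distinct inflection
points is 3d(d-2).
Inflection points = 3*13*(13-2) = 3*13*11 = 429

429


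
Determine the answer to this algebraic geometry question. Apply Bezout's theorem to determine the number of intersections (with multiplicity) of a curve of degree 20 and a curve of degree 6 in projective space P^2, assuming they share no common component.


Bezout's theorem states the intersection count equals the product of degrees.
Intersection count = 20 * 6 = 120

120


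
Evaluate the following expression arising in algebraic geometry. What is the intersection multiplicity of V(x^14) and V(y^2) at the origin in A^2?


The intersection multiplicity of V(x^a) and V(y^b) at the origin is:
I(O; V(x^14), V(y^2)) = dim_k(k[x,y]/(x^14, y^2))
A basis for k[x,y]/(x^14, y^2) is the set of monomials x^i * y^j
where 0 <= i < 14 and 0 <= j < 2.
The number of such monomials is 14 * 2 = 28

28


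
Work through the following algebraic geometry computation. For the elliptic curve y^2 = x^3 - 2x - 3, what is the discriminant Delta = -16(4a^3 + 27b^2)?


Compute each component:
4a^3 = 4*(-2)^3 = 4*(-8) = -32
27b^2 = 27*(-3)^2 = 27*9 = 243
4a^3 + 27b^2 = -32 + 243 = 211
Delta = -16*211 = -3376

-3376


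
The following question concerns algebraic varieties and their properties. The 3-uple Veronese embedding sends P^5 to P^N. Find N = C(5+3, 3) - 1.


The Veronese embedding v_d: P^n -> P^N maps each point to all
degree-d monomials in n+1 homogeneous coordinates.
N = C(n+d, d) - 1
N = C(5+3, 3) - 1
N = C(8, 3) - 1
C(8, 3) = 56
N = 56 - 1 = 55

55


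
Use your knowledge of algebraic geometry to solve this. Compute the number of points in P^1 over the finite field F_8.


P^1(F_8) has (q^(n+1) - 1)/(q - 1) points.
= 8^1 + 8^0
= 8 + 1
= 9

9


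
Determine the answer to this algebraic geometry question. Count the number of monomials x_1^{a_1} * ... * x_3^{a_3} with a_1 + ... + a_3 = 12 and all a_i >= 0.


The number of degree-12 monomials in 3 variables is C(d+n-1, n-1).
= C(12+3-1, 3-1) = C(14, 2)
= 91

91


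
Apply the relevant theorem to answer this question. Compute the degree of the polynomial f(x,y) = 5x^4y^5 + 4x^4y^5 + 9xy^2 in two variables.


Examine each term for its total degree (sum of exponents).
  Term '5x^4y^5' has total degree 4+5 = 9.
  Term '4x^4y^5' has total degree 4+5 = 9.
  Term '9xy^2' has total degree 1+2 = 3.
The maximum total degree among all terms is 9.

9


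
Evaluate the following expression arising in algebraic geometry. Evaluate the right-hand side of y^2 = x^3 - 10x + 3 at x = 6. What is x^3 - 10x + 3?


Compute x^3 - 10x + 3 at x = 6:
x^3 = 6^3 = 216
(-10)*x = (-10)*6 = -60
Sum: 216 - 60 + 3 = 159

159


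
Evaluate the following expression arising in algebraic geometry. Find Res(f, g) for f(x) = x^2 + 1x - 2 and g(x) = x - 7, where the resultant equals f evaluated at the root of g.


For Res(f, x - c), we evaluate f at x = c.
f(7) = 7^2 + 1*7 - 2
= 49 + 7 - 2
= 56 - 2 = 54
Res(f, g) = 54

54


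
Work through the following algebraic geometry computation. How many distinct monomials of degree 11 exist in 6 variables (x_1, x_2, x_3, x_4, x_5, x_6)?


The number of degree-11 monomials in 6 variables is C(d+n-1, n-1).
= C(11+6-1, 6-1) = C(16, 5)
= 4368

4368


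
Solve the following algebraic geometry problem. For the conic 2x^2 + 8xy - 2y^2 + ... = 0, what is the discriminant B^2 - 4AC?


The discriminant of a conic Ax^2 + Bxy + Cy^2 + ... = 0 is B^2 - 4AC.
B^2 = 8^2 = 64
4AC = 4*2*(-2) = -16
Discriminant = 64 + 16 = 80

80


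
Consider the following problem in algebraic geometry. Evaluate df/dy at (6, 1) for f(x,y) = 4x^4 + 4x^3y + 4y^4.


df/dy = 4*x^3 + 4*4*y^3
At (6,1): 4*6^3 + 4*4*1^3
= 864 + 16
= 880

880


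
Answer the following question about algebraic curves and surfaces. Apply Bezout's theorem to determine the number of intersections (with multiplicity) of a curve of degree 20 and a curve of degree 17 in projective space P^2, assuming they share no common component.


Bezout's theorem states the intersection count equals the product of degrees.
Intersection count = 20 * 17 = 340

340


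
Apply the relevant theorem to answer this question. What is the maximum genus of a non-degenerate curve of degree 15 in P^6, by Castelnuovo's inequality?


Castelnuovo's bound: write d - 1 = m(r-1) + epsilon with 0 <= epsilon < r-1.
d - 1 = 15 - 1 = 14
r - 1 = 6 - 1 = 5
14 = 2*5 + 4, so m = 2, epsilon = 4
pi(d, r) = m(m-1)(r-1)/2 + m*epsilon
= 2*1*5/2 + 2*4
= 10/2 + 8
= 5 + 8 = 13

13


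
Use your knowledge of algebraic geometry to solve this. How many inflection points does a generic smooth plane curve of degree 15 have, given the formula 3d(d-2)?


For a general smooth plane curve C of degree d, the inflection points are
the intersection of C with its Hessian curve, which has degree 3(d-2).
By Bezout, the total intersection number is d * 3(d-2) = 15 * 39 = 585.
For a general curve every flex is ordinary, so each contributes
multiplicity 1 to C·Hess(C), and the number of distinct inflection
points is 3d(d-2).
Inflection points = 3*15*(15-2) = 3*15*13 = 585

585


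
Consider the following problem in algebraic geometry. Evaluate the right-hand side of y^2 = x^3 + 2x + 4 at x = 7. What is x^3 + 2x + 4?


Compute x^3 + 2x + 4 at x = 7:
x^3 = 7^3 = 343
2*x = 2*7 = 14
Sum: 343 + 14 + 4 = 361

361


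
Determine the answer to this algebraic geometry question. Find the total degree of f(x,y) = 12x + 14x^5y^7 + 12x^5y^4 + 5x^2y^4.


Examine each term for its total degree (sum of exponents).
  Term '12x' has total degree 1+0 = 1.
  Term '14x^5y^7' has total degree 5+7 = 12.
  Term '12x^5y^4' has total degree 5+4 = 9.
  Term '5x^2y^4' has total degree 2+4 = 6.
The maximum total degree among all terms is 12.

12


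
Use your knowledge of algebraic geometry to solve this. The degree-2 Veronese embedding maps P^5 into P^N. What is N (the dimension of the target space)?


The Veronese embedding v_d: P^n -> P^N maps each point to all
degree-d monomials in n+1 homogeneous coordinates.
N = C(n+d, d) - 1
N = C(5+2, 2) - 1
N = C(7, 2) - 1
C(7, 2) = 21
N = 21 - 1 = 20

20


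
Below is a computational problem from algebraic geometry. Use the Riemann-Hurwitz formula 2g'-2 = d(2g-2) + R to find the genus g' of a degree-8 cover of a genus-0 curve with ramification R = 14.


Riemann-Hurwitz formula: 2g' - 2 = d(2g - 2) + R
Given: d = 8, g = 0, R = 14
2g' - 2 = 8*(2*0 - 2) + 14
2g' - 2 = 8*(-2) + 14
2g' - 2 = -16 + 14 = -2
2g' = 0
g' = 0

0


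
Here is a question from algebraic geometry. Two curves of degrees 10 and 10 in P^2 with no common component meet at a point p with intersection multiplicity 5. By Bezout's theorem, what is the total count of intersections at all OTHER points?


By Bezout's theorem, the total intersection number is d1 * d2.
Total = 10 * 10 = 100
Intersection multiplicity at p = 5
Remaining intersections = 100 - 5 = 95

95


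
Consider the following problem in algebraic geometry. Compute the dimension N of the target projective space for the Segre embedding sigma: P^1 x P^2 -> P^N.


The Segre embedding maps P^m x P^n into P^N via
all products of coordinates from each factor.
N = (m+1)(n+1) - 1
N = (1+1)(2+1) - 1
N = 2*3 - 1
N = 6 - 1 = 5

5


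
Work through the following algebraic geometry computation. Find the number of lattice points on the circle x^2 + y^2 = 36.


Systematically check integer values of x where x^2 <= 36.
For each valid x, check if 36 - x^2 is a perfect square.
x=0: 36 - 0 = 36, sqrt = 6 (valid)
x=6: 36 - 36 = 0, sqrt = 0 (valid)
Total integer solutions found: 4

4


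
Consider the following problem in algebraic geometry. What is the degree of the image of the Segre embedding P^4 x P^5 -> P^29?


The degree of the Segre variety P^4 x P^5 is C(m+n, m).
= C(9, 4)
= 126

126


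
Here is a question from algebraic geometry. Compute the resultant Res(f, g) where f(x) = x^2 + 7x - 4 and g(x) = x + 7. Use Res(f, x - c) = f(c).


For Res(f, x - c), we evaluate f at x = c.
f(-7) = (-7)^2 + 7*(-7) - 4
= 49 - 49 - 4
= 0 - 4 = -4
Res(f, g) = -4

-4


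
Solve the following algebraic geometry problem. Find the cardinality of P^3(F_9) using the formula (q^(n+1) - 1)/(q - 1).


P^3(F_9) has (q^(n+1) - 1)/(q - 1) points.
= 9^3 + 9^2 + 9^1 + 9^0
= 729 + 81 + 9 + 1
= 820

820


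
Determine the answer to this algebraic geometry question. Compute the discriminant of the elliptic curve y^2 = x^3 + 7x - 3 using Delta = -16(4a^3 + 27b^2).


Compute each component:
4a^3 = 4*7^3 = 4*343 = 1372
27b^2 = 27*(-3)^2 = 27*9 = 243
4a^3 + 27b^2 = 1372 + 243 = 1615
Delta = -16*1615 = -25840

-25840


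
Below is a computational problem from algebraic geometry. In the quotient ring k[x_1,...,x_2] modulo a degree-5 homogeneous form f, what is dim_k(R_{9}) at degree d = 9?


For R = k[x_1,...,x_n]/(f) with f homogeneous of degree e:
The Hilbert series is (1 - t^e)/(1 - t)^n.
So h(d) = C(d+n-1, n-1) - C(d-e+n-1, n-1) for d >= e.
With n=2, e=5, d=9:
C(9+2-1, 2-1) = C(10, 1) = 10
C(9-5+2-1, 2-1) = C(5, 1) = 5
h(9) = 10 - 5 = 5

5


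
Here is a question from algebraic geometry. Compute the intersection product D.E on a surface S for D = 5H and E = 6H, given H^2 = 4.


Using bilinearity of the intersection pairing on a surface S:
(aH).(bH) = ab * (H.H)
We have H^2 = 4.
D.E = (5H).(6H) = 5*6*4
= 30*4
= 120

120


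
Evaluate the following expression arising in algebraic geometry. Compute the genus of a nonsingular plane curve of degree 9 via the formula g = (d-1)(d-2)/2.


Using the genus formula for smooth plane curves:
g = (d-1)(d-2)/2
g = (9-1)(9-2)/2
g = 8*7/2
g = 56/2 = 28

28


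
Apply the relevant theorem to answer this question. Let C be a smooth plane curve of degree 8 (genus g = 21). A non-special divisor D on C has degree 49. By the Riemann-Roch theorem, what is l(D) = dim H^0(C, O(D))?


First, compute the genus of a smooth plane curve of degree 8:
g = (d-1)(d-2)/2 = (8-1)(8-2)/2 = 21
For a non-special divisor D (i.e., h^1(D) = 0), Riemann-Roch gives:
l(D) = deg(D) - g + 1
Since deg(D) = 49 >= 2g - 1 = 41, D is non-special.
l(D) = 49 - 21 + 1 = 29

29


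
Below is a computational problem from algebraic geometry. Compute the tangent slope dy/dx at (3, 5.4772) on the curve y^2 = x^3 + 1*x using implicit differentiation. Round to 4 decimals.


Using implicit differentiation of y^2 = x^3 + 1*x:
2y * dy/dx = 3x^2 + 1
dy/dx = (3x^2 + 1)/(2y)
Numerator: 3*3^2 + 1 = 28
Denominator: 2*5.4772 = 10.9544
dy/dx = 28/10.9544 = 2.5561

2.5561


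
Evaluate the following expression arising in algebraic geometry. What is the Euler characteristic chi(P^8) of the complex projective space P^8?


The complex projective space P^8 has one cell in each even real dimension 0, 2, ..., 16.
The cohomology groups are H^{2k}(P^8) = Z for k = 0,...,8, and 0 otherwise.
Euler characteristic = sum of Betti numbers = 1 per even-dimensional cohomology group.
chi(P^8) = 8 + 1 = 9

9


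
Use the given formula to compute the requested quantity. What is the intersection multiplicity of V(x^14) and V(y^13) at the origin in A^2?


The intersection multiplicity of V(x^a) and V(y^b) at the origin is:
I(O; V(x^14), V(y^13)) = dim_k(k[x,y]/(x^14, y^13))
A basis for k[x,y]/(x^14, y^13) is the set of monomials x^i * y^j
where 0 <= i < 14 and 0 <= j < 13.
The number of such monomials is 14 * 13 = 182

182


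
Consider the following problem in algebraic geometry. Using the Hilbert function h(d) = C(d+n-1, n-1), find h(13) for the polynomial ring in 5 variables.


The Hilbert function for the polynomial ring in 5 variables is:
h(d) = C(d+n-1, n-1)
h(13) = C(13+5-1, 5-1) = C(17, 4)
= 17! / (4! * 13!)
= 2380

2380


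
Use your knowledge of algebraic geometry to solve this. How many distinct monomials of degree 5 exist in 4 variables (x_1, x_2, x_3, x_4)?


The number of degree-5 monomials in 4 variables is C(d+n-1, n-1).
= C(5+4-1, 4-1) = C(8, 3)
= 56

56


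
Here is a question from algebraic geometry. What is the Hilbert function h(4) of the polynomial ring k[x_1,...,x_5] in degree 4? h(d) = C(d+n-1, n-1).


The Hilbert function for the polynomial ring in 5 variables is:
h(d) = C(d+n-1, n-1)
h(4) = C(4+5-1, 5-1) = C(8, 4)
= 8! / (4! * 4!)
= 70

70


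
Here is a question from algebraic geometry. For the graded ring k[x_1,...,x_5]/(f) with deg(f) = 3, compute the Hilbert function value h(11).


For R = k[x_1,...,x_n]/(f) with f homogeneous of degree e:
The Hilbert series is (1 - t^e)/(1 - t)^n.
So h(d) = C(d+n-1, n-1) - C(d-e+n-1, n-1) for d >= e.
With n=5, e=3, d=11:
C(11+5-1, 5-1) = C(15, 4) = 1365
C(11-3+5-1, 5-1) = C(12, 4) = 495
h(11) = 1365 - 495 = 870

870
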